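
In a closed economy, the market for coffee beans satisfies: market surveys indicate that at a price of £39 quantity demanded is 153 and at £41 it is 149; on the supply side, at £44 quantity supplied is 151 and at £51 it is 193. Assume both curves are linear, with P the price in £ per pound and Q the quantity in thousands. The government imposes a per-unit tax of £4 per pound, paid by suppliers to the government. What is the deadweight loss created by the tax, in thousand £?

Demand slope: (149 − 153)/(41 − 39) = -2, so Qd = 231 − 2P.
Supply slope: (193 − 151)/(51 − 44) = 6, so Qs = 6P − 113.
Before the tax: set 231 − 2P = 6P − 113 → P* = £43, Q* = 145.
With the tax collected from suppliers, supply shifts: Qs = 6(P − 4) − 113.
Solving gives Q = 139 with consumers paying £46 and suppliers receiving £42 (the £4 wedge).
Quantity falls by |ΔQ| = |145 − 139| = 6.
DWL = ½ · t · |ΔQ| = ½ · 4 · 6 = £12.

Deadweight loss = £12 thousand.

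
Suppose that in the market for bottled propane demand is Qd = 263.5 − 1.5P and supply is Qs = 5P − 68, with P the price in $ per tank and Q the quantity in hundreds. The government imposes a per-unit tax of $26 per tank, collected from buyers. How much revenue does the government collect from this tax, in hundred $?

Before the tax: set 263.5 − 1.5P = 5P − 68 → P* = $51, Q* = 187.
With the tax collected from buyers, demand (in seller-price terms) shifts: Qd = 263.5 − 1.5(P + 26).
New equilibrium: buyers pay $71, sellers receive $45, Q = 157. (Wedge: Pb − Ps = 26.)
Revenue = t · Q = 26 · 157 = $4082.

Tax revenue = $4082 hundred.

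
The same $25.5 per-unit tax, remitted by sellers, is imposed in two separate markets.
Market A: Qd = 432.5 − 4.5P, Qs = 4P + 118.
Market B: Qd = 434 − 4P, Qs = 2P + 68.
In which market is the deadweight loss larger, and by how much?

Market A: pre-tax P* = $37, Q* = 266; post-tax Q = 212; deadweight loss = $688.5.
Market B: pre-tax P* = $61, Q* = 190; post-tax Q = 156; deadweight loss = $433.5.
Difference: $688.5 vs $433.5 → market A is larger by $255.

Market A, by $255.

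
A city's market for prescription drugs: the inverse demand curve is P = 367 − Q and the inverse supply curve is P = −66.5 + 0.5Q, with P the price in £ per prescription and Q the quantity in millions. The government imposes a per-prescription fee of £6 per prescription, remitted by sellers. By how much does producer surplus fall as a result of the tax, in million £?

Rewrite in direct form: Qd = 367 − P and Qs = 2P + 133.
Before the tax: set 367 − P = 2P + 133 → P* = £78, Q* = 289.
With the tax collected from sellers, supply shifts: Qs = 2(P − 6) + 133.
Solving gives Q = 285 with consumers paying £82 and sellers receiving £76 (the £6 wedge).
ΔPS is the trapezoid between Q = 285 and Q = 289 of height £2: ½ · (289 + 285) · 2 = £574.

Producer surplus falls by £574 million.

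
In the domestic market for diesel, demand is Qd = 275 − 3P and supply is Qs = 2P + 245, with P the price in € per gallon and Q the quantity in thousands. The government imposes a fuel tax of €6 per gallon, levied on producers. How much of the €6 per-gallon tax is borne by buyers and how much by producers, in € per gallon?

Without the tax, 275 − 3P = 2P + 245 gives 5P = 30, so P* = €6 and Q* = 257.
With the tax collected from producers, supply shifts: Qs = 2(P − 6) + 245.
Solving gives Q = 249.8 with buyers paying €8.4 and producers receiving €2.4 (the €6 wedge).
Burden on buyers: €2.4; on producers: €3.6. (They sum to €6.)
The less price-elastic side of the market bears the larger share of a per-unit tax.

Buyers bear €2.4 per gallon; producers bear €3.6 per gallon.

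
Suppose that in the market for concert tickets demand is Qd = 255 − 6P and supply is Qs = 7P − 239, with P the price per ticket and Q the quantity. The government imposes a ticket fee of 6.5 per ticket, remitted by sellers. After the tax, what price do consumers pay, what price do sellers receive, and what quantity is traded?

Consumers pay 41.5; sellers receive 35; quantity = 6.

Before the tax: set 255 − 6P = 7P − 239 → P* = 38, Q* = 27.
With the tax collected from sellers, supply shifts: Qs = 7(P − 6.5) − 239.
New equilibrium: consumers pay 41.5, sellers receive 35, Q = 6. (Wedge: Pb − Ps = 6.5.)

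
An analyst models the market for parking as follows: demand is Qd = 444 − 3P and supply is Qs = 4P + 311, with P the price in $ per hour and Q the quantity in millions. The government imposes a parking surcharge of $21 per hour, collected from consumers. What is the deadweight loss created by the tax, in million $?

Deadweight loss = $378 million.

Before the tax: set 444 − 3P = 4P + 311 → P* = $19, Q* = 387.
With the tax collected from consumers, demand (in seller-price terms) shifts: Qd = 444 − 3(P + 21).
New equilibrium: consumers pay $31, suppliers receive $10, Q = 351. (Wedge: Pb − Ps = 21.)
Quantity falls by |ΔQ| = |387 − 351| = 36.
DWL = ½ · t · |ΔQ| = ½ · 21 · 36 = $378.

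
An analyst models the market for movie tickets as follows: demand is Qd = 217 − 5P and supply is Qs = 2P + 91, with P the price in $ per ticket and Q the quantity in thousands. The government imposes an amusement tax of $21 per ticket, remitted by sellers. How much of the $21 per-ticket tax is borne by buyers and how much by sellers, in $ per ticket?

Before the tax: set 217 − 5P = 2P + 91 → P* = $18, Q* = 127.
With the tax collected from sellers, supply shifts: Qs = 2(P − 21) + 91.
New equilibrium: buyers pay $24, sellers receive $3, Q = 97. (Wedge: Pb − Ps = 21.)
Burden on buyers: $6; on sellers: $15. (They sum to $21.)

Buyers bear $6 per ticket; sellers bear $15 per ticket.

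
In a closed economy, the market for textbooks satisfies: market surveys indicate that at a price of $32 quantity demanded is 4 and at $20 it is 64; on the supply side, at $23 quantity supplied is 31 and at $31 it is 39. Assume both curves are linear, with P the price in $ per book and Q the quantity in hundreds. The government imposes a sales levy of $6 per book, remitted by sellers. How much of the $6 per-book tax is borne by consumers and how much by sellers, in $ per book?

Demand slope: (64 − 4)/(20 − 32) = -5, so Qd = 164 − 5P.
Supply slope: (39 − 31)/(31 − 23) = 1, so Qs = P + 8.
Without the tax, 164 − 5P = P + 8 gives 6P = 156, so P* = $26 and Q* = 34.
With the tax collected from sellers, supply shifts: Qs = (P − 6) + 8.
Solving gives Q = 29 with consumers paying $27 and sellers receiving $21 (the $6 wedge).
Burden on consumers: $1; on sellers: $5. (They sum to $6.)
The less price-elastic side of the market bears the larger share of a per-unit tax.

Consumers bear $1 per book; sellers bear $5 per book.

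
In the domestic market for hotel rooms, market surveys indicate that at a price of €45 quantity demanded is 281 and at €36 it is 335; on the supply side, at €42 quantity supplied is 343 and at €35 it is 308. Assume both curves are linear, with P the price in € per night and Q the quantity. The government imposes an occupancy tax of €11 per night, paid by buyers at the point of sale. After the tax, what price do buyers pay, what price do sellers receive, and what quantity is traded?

Buyers pay €43; sellers receive €32; quantity = 293.

Demand slope: (335 − 281)/(36 − 45) = -6, so Qd = 551 − 6P.
Supply slope: (308 − 343)/(35 − 42) = 5, so Qs = 5P + 133.
Before the tax: set 551 − 6P = 5P + 133 → P* = €38, Q* = 323.
With the tax collected from buyers, demand (in seller-price terms) shifts: Qd = 551 − 6(P + 11).
Solving gives Q = 293 with buyers paying €43 and sellers receiving €32 (the €11 wedge).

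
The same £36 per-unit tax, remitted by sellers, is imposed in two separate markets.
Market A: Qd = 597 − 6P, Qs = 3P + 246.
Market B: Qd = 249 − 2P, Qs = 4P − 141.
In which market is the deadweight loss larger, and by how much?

Market A, by £432.

Market A: pre-tax P* = £39, Q* = 363; post-tax Q = 291; deadweight loss = £1296.
Market B: pre-tax P* = £65, Q* = 119; post-tax Q = 71; deadweight loss = £864.
Difference: £1296 vs £864 → market A is larger by £432.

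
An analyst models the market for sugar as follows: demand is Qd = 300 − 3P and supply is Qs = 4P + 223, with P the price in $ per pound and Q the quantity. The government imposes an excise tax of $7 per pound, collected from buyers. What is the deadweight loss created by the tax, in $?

Deadweight loss = $42.

Without the tax, 300 − 3P = 4P + 223 gives 7P = 77, so P* = $11 and Q* = 267.
With the tax collected from buyers, demand (in seller-price terms) shifts: Qd = 300 − 3(P + 7).
New equilibrium: buyers pay $15, sellers receive $8, Q = 255. (Wedge: Pb − Ps = 7.)
Quantity falls by |ΔQ| = |267 − 255| = 12.
DWL = ½ · t · |ΔQ| = ½ · 7 · 12 = $42.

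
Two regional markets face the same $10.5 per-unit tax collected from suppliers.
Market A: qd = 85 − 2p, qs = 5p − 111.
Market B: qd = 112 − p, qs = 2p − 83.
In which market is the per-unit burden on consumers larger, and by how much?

Market A, by $0.5.

Market A: pre-tax p* = $28, q* = 29; post-tax q = 14; per-unit burden on consumers = $7.5.
Market B: pre-tax p* = $65, q* = 47; post-tax q = 40; per-unit burden on consumers = $7.
Difference: $7.5 vs $7 → market A is larger by $0.5.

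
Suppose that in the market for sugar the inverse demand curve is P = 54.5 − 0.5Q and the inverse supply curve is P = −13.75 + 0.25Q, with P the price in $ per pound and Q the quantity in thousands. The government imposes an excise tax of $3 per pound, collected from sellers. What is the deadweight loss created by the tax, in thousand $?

Deadweight loss = $6 thousand.

Rewrite in direct form: Qd = 109 − 2P and Qs = 4P + 55.
Without the tax, 109 − 2P = 4P + 55 gives 6P = 54, so P* = $9 and Q* = 91.
With the tax collected from sellers, supply shifts: Qs = 4(P − 3) + 55.
Solving gives Q = 87 with consumers paying $11 and sellers receiving $8 (the $3 wedge).
Quantity falls by |ΔQ| = |91 − 87| = 4.
DWL = ½ · t · |ΔQ| = ½ · 3 · 4 = $6.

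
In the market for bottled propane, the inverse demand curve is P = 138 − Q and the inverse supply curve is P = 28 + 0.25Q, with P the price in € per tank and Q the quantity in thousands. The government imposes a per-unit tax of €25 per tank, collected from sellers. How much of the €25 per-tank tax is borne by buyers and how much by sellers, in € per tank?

Rewrite in direct form: Qd = 138 − P and Qs = 4P − 112.
Before the tax: set 138 − P = 4P − 112 → P* = €50, Q* = 88.
With the tax collected from sellers, supply shifts: Qs = 4(P − 25) − 112.
New equilibrium: buyers pay €70, sellers receive €45, Q = 68. (Wedge: Pb − Ps = 25.)
Burden on buyers: €20; on sellers: €5. (They sum to €25.)

Buyers bear €20 per tank; sellers bear €5 per tank.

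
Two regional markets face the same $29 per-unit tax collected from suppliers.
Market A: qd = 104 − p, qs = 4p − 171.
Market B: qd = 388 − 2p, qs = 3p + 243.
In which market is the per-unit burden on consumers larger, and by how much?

Market A, by $5.8.

Market A: pre-tax p* = $55, q* = 49; post-tax q = 25.8; per-unit burden on consumers = $23.2.
Market B: pre-tax p* = $29, q* = 330; post-tax q = 295.2; per-unit burden on consumers = $17.4.
Difference: $23.2 vs $17.4 → market A is larger by $5.8.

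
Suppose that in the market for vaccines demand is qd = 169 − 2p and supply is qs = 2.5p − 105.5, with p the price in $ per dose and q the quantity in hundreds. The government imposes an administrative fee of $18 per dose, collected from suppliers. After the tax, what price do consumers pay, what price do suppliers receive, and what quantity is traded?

Before the tax: set 169 − 2p = 2.5p − 105.5 → p* = $61, q* = 47.
With the tax collected from suppliers, supply shifts: qs = 2.5(p − 18) − 105.5.
New equilibrium: consumers pay $71, suppliers receive $53, q = 27. (Wedge: pb − ps = 18.)
The less price-elastic side of the market bears the larger share of a per-unit tax.

Consumers pay $71; suppliers receive $53; quantity = 27.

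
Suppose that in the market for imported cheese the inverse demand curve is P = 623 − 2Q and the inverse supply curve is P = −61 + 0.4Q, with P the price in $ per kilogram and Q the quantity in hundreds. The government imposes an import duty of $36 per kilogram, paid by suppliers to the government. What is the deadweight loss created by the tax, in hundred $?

Deadweight loss = $270 hundred.

Inverting to Q(P) form: Qd = 311.5 − 0.5P; Qs = 2.5P + 152.5.
Before the tax: set 311.5 − 0.5P = 2.5P + 152.5 → P* = $53, Q* = 285.
With the tax collected from suppliers, supply shifts: Qs = 2.5(P − 36) + 152.5.
Solving gives Q = 270 with buyers paying $83 and suppliers receiving $47 (the $36 wedge).
Quantity falls by |ΔQ| = |285 − 270| = 15.
DWL = ½ · t · |ΔQ| = ½ · 36 · 15 = $270.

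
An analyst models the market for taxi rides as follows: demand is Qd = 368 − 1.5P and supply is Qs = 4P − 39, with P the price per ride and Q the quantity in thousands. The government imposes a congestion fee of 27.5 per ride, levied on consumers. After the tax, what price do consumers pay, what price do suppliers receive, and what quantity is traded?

Without the tax, 368 − 1.5P = 4P − 39 gives 5.5P = 407, so P* = 74 and Q* = 257.
With the tax collected from consumers, demand (in seller-price terms) shifts: Qd = 368 − 1.5(P + 27.5).
New equilibrium: consumers pay 94, suppliers receive 66.5, Q = 227. (Wedge: Pb − Ps = 27.5.)
The less price-elastic side of the market bears the larger share of a per-unit tax.

Consumers pay 94; suppliers receive 66.5; quantity = 227.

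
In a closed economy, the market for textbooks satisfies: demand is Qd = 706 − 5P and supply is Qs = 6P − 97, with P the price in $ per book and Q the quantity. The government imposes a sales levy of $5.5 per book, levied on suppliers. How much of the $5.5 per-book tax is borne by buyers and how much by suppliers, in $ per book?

Before the tax: set 706 − 5P = 6P − 97 → P* = $73, Q* = 341.
With the tax collected from suppliers, supply shifts: Qs = 6(P − 5.5) − 97.
Solving gives Q = 326 with buyers paying $76 and suppliers receiving $70.5 (the $5.5 wedge).
Burden on buyers: $3; on suppliers: $2.5. (They sum to $5.5.)
The less price-elastic side of the market bears the larger share of a per-unit tax.

Buyers bear $3 per book; suppliers bear $2.5 per book.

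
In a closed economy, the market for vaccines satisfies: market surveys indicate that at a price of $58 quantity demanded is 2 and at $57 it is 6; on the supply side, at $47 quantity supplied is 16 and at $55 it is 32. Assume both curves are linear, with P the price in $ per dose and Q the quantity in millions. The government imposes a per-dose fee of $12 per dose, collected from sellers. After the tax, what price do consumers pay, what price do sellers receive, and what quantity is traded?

Demand slope: (6 − 2)/(57 − 58) = -4, so Qd = 234 − 4P.
Supply slope: (32 − 16)/(55 − 47) = 2, so Qs = 2P − 78.
Without the tax, 234 − 4P = 2P − 78 gives 6P = 312, so P* = $52 and Q* = 26.
With the tax collected from sellers, supply shifts: Qs = 2(P − 12) − 78.
Solving gives Q = 10 with consumers paying $56 and sellers receiving $44 (the $12 wedge).

Consumers pay $56; sellers receive $44; quantity = 10.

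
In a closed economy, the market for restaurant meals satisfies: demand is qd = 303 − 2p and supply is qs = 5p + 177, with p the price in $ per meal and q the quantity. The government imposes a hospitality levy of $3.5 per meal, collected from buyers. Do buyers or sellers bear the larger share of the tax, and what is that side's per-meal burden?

Before the tax: set 303 − 2p = 5p + 177 → p* = $18, q* = 267.
With the tax collected from buyers, demand (in seller-price terms) shifts: qd = 303 − 2(p + 3.5).
New equilibrium: buyers pay $20.5, sellers receive $17, q = 262. (Wedge: pb − ps = 3.5.)
Per-meal burden: buyers $2.5, sellers $1.
Buyers take the larger share because demand is less price-elastic here (demand slope 2 vs supply slope 5).

Buyers bear the larger share: $2.5 per meal.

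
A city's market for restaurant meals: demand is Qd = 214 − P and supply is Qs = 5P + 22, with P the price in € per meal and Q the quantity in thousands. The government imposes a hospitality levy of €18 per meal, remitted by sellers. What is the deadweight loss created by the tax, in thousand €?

Before the tax: set 214 − P = 5P + 22 → P* = €32, Q* = 182.
With the tax collected from sellers, supply shifts: Qs = 5(P − 18) + 22.
New equilibrium: consumers pay €47, sellers receive €29, Q = 167. (Wedge: Pb − Ps = 18.)
Quantity falls by |ΔQ| = |182 − 167| = 15.
DWL = ½ · t · |ΔQ| = ½ · 18 · 15 = €135.

Deadweight loss = €135 thousand.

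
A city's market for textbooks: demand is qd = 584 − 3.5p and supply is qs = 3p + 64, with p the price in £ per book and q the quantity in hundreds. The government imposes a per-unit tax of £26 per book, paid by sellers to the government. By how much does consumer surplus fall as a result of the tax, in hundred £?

Without the tax, 584 − 3.5p = 3p + 64 gives 6.5p = 520, so p* = £80 and q* = 304.
With the tax collected from sellers, supply shifts: qs = 3(p − 26) + 64.
Solving gives q = 262 with consumers paying £92 and sellers receiving £66 (the £26 wedge).
ΔCS is the trapezoid between Q = 262 and Q = 304 of height £12: ½ · (304 + 262) · 12 = £3396.

Consumer surplus falls by £3396 hundred.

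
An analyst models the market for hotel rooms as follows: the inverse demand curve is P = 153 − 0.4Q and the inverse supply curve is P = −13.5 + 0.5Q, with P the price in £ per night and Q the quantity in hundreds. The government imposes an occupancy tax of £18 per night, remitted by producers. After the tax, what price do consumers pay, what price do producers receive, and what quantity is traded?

Rewrite in direct form: Qd = 382.5 − 2.5P and Qs = 2P + 27.
Without the tax, 382.5 − 2.5P = 2P + 27 gives 4.5P = 355.5, so P* = £79 and Q* = 185.
With the tax collected from producers, supply shifts: Qs = 2(P − 18) + 27.
New equilibrium: consumers pay £87, producers receive £69, Q = 165. (Wedge: Pb − Ps = 18.)
The less price-elastic side of the market bears the larger share of a per-unit tax.

Consumers pay £87; producers receive £69; quantity = 165.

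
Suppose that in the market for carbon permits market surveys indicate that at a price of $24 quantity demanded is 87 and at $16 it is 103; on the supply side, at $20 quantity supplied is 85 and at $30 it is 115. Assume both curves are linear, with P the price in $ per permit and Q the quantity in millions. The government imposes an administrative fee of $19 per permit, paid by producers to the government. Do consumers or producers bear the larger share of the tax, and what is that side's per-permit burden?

Demand slope: (103 − 87)/(16 − 24) = -2, so Qd = 135 − 2P.
Supply slope: (115 − 85)/(30 − 20) = 3, so Qs = 3P + 25.
Before the tax: set 135 − 2P = 3P + 25 → P* = $22, Q* = 91.
With the tax collected from producers, supply shifts: Qs = 3(P − 19) + 25.
New equilibrium: consumers pay $33.4, producers receive $14.4, Q = 68.2. (Wedge: Pb − Ps = 19.)
Per-permit burden: consumers $11.4, producers $7.6.
Consumers take the larger share because demand is less price-elastic here (demand slope 2 vs supply slope 3).
The less price-elastic side of the market bears the larger share of a per-unit tax.

Consumers bear the larger share: $11.4 per permit.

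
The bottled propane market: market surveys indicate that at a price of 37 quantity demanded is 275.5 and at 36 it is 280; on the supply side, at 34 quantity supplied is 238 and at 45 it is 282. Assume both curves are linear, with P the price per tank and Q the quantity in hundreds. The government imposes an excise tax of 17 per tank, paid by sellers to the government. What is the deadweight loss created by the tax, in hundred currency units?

Demand slope: (280 − 275.5)/(36 − 37) = -4.5, so Qd = 442 − 4.5P.
Supply slope: (282 − 238)/(45 − 34) = 4, so Qs = 4P + 102.
Without the tax, 442 − 4.5P = 4P + 102 gives 8.5P = 340, so P* = 40 and Q* = 262.
With the tax collected from sellers, supply shifts: Qs = 4(P − 17) + 102.
New equilibrium: consumers pay 48, sellers receive 31, Q = 226. (Wedge: Pb − Ps = 17.)
Quantity falls by |ΔQ| = |262 − 226| = 36.
DWL = ½ · t · |ΔQ| = ½ · 17 · 36 = 306.

Deadweight loss = 306 hundred.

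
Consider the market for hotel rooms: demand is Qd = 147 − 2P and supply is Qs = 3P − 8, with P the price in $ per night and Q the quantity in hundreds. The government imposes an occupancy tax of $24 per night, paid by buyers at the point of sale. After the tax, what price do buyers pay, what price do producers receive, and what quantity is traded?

Buyers pay $45.4; producers receive $21.4; quantity = 56.2.

Before the tax: set 147 − 2P = 3P − 8 → P* = $31, Q* = 85.
With the tax collected from buyers, demand (in seller-price terms) shifts: Qd = 147 − 2(P + 24).
New equilibrium: buyers pay $45.4, producers receive $21.4, Q = 56.2. (Wedge: Pb − Ps = 24.)
The less price-elastic side of the market bears the larger share of a per-unit tax.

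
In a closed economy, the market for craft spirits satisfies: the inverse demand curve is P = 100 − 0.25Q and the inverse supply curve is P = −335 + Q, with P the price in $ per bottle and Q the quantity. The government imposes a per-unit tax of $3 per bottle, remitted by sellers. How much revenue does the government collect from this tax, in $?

Tax revenue = $1036.8.

Rewrite in direct form: Qd = 400 − 4P and Qs = P + 335.
Without the tax, 400 − 4P = P + 335 gives 5P = 65, so P* = $13 and Q* = 348.
With the tax collected from sellers, supply shifts: Qs = (P − 3) + 335.
New equilibrium: buyers pay $13.6, sellers receive $10.6, Q = 345.6. (Wedge: Pb − Ps = 3.)
Revenue = t · Q = 3 · 345.6 = $1036.8.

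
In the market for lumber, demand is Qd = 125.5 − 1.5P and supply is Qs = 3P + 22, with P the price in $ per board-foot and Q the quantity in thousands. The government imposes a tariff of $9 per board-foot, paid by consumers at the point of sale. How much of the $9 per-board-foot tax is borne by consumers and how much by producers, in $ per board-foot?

Without the tax, 125.5 − 1.5P = 3P + 22 gives 4.5P = 103.5, so P* = $23 and Q* = 91.
With the tax collected from consumers, demand (in seller-price terms) shifts: Qd = 125.5 − 1.5(P + 9).
New equilibrium: consumers pay $29, producers receive $20, Q = 82. (Wedge: Pb − Ps = 9.)
Burden on consumers: $6; on producers: $3. (They sum to $9.)

Consumers bear $6 per board-foot; producers bear $3 per board-foot.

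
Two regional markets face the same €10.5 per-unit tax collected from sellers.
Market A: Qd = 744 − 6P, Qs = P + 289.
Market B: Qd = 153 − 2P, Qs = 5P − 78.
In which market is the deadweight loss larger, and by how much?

Market B, by €31.5.

Market A: pre-tax P* = €65, Q* = 354; post-tax Q = 345; deadweight loss = €47.25.
Market B: pre-tax P* = €33, Q* = 87; post-tax Q = 72; deadweight loss = €78.75.
Difference: €47.25 vs €78.75 → market B is larger by €31.5.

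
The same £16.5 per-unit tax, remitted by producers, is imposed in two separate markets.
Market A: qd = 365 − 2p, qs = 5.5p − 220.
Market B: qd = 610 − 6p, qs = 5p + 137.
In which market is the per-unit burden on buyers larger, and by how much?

Market A: pre-tax p* = £78, q* = 209; post-tax q = 184.8; per-unit burden on buyers = £12.1.
Market B: pre-tax p* = £43, q* = 352; post-tax q = 307; per-unit burden on buyers = £7.5.
Difference: £12.1 vs £7.5 → market A is larger by £4.6.

Market A, by £4.6.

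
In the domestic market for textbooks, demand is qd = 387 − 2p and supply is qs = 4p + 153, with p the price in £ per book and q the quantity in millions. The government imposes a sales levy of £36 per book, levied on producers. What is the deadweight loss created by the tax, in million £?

Deadweight loss = £864 million.

Without the tax, 387 − 2p = 4p + 153 gives 6p = 234, so p* = £39 and q* = 309.
With the tax collected from producers, supply shifts: qs = 4(p − 36) + 153.
Solving gives q = 261 with consumers paying £63 and producers receiving £27 (the £36 wedge).
Quantity falls by |ΔQ| = |309 − 261| = 48.
DWL = ½ · t · |ΔQ| = ½ · 36 · 48 = £864.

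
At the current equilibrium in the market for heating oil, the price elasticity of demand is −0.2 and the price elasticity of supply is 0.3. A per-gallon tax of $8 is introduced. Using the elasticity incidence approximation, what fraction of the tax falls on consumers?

Incidence ratio: consumers' share ≈ εs / (εs + |εd|) = 0.3 / (0.3 + 0.2) = 0.6.
Supply is the more elastic side, so consumers bear the larger share.

Consumers' share ≈ 0.6.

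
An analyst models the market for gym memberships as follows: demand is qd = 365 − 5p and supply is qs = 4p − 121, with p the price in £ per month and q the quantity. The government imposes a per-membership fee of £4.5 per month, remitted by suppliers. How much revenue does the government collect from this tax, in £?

Tax revenue = £382.5.

Before the tax: set 365 − 5p = 4p − 121 → p* = £54, q* = 95.
With the tax collected from suppliers, supply shifts: qs = 4(p − 4.5) − 121.
New equilibrium: buyers pay £56, suppliers receive £51.5, q = 85. (Wedge: pb − ps = 4.5.)
Revenue = t · Q = 4.5 · 85 = £382.5.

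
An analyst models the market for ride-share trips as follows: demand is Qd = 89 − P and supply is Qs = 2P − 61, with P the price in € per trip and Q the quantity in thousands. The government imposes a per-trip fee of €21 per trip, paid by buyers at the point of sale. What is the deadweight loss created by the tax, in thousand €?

Deadweight loss = €147 thousand.

Without the tax, 89 − P = 2P − 61 gives 3P = 150, so P* = €50 and Q* = 39.
With the tax collected from buyers, demand (in seller-price terms) shifts: Qd = 89 − (P + 21).
Solving gives Q = 25 with buyers paying €64 and producers receiving €43 (the €21 wedge).
Quantity falls by |ΔQ| = |39 − 25| = 14.
DWL = ½ · t · |ΔQ| = ½ · 21 · 14 = €147.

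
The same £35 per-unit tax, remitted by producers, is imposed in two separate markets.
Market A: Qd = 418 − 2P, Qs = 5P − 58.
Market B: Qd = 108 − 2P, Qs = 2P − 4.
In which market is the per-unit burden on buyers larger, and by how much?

Market A: pre-tax P* = £68, Q* = 282; post-tax Q = 232; per-unit burden on buyers = £25.
Market B: pre-tax P* = £28, Q* = 52; post-tax Q = 17; per-unit burden on buyers = £17.5.
Difference: £25 vs £17.5 → market A is larger by £7.5.

Market A, by £7.5.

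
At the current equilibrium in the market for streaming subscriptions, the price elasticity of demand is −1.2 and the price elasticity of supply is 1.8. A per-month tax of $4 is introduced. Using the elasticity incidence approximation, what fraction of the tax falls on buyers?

Buyers' share ≈ 0.6.

Incidence ratio: buyers' share ≈ εs / (εs + |εd|) = 1.8 / (1.8 + 1.2) = 0.6.
Supply is the more elastic side, so buyers bear the larger share.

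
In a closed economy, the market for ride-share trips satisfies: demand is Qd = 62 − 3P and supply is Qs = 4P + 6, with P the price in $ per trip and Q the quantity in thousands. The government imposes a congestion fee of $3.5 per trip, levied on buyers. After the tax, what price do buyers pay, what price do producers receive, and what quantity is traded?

Without the tax, 62 − 3P = 4P + 6 gives 7P = 56, so P* = $8 and Q* = 38.
With the tax collected from buyers, demand (in seller-price terms) shifts: Qd = 62 − 3(P + 3.5).
Solving gives Q = 32 with buyers paying $10 and producers receiving $6.5 (the $3.5 wedge).

Buyers pay $10; producers receive $6.5; quantity = 32.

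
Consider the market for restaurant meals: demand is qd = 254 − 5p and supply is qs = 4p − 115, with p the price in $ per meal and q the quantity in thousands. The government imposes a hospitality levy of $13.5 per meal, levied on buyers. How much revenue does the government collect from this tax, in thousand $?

Tax revenue = $256.5 thousand.

Before the tax: set 254 − 5p = 4p − 115 → p* = $41, q* = 49.
With the tax collected from buyers, demand (in seller-price terms) shifts: qd = 254 − 5(p + 13.5).
Solving gives q = 19 with buyers paying $47 and sellers receiving $33.5 (the $13.5 wedge).
Revenue = t · Q = 13.5 · 19 = $256.5.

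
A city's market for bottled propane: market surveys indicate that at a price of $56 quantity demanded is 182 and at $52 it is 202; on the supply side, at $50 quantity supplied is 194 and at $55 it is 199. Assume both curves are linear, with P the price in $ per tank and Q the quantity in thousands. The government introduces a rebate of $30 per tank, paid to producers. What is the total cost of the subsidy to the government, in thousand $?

Government outlay = $6660 thousand.

Demand slope: (202 − 182)/(52 − 56) = -5, so Qd = 462 − 5P.
Supply slope: (199 − 194)/(55 − 50) = 1, so Qs = P + 144.
Without the subsidy, 462 − 5P = P + 144 gives 6P = 318, so P* = $53 and Q* = 197.
With a per-unit subsidy paid to producers, each receives P + 30 per unit sold, so supply becomes Qs = (P + 30) + 144.
Solving gives Q = 222 with consumers paying $48 and producers receiving $78 (the $30 wedge).
Outlay = t · Q = 30 · 222 = $6660.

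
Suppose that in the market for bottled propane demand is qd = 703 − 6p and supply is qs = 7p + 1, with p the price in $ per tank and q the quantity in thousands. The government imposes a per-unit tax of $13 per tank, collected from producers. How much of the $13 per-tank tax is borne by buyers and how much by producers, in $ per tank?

Without the tax, 703 − 6p = 7p + 1 gives 13p = 702, so p* = $54 and q* = 379.
With the tax collected from producers, supply shifts: qs = 7(p − 13) + 1.
New equilibrium: buyers pay $61, producers receive $48, q = 337. (Wedge: pb − ps = 13.)
Burden on buyers: $7; on producers: $6. (They sum to $13.)
The less price-elastic side of the market bears the larger share of a per-unit tax.

Buyers bear $7 per tank; producers bear $6 per tank.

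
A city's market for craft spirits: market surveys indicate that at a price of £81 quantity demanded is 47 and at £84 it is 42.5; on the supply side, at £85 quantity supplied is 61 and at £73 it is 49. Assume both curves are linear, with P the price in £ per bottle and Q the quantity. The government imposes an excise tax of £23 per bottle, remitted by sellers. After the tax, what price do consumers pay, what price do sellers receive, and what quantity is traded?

Consumers pay £86.2; sellers receive £63.2; quantity = 39.2.

Demand slope: (42.5 − 47)/(84 − 81) = -1.5, so Qd = 168.5 − 1.5P.
Supply slope: (49 − 61)/(73 − 85) = 1, so Qs = P − 24.
Without the tax, 168.5 − 1.5P = P − 24 gives 2.5P = 192.5, so P* = £77 and Q* = 53.
With the tax collected from sellers, supply shifts: Qs = (P − 23) − 24.
New equilibrium: consumers pay £86.2, sellers receive £63.2, Q = 39.2. (Wedge: Pb − Ps = 23.)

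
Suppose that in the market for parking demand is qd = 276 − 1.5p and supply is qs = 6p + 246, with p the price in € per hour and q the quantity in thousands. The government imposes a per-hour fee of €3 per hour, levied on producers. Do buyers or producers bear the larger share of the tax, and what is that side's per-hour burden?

Buyers bear the larger share: €2.4 per hour.

Before the tax: set 276 − 1.5p = 6p + 246 → p* = €4, q* = 270.
With the tax collected from producers, supply shifts: qs = 6(p − 3) + 246.
New equilibrium: buyers pay €6.4, producers receive €3.4, q = 266.4. (Wedge: pb − ps = 3.)
Per-hour burden: buyers €2.4, producers €0.6.
Buyers take the larger share because demand is less price-elastic here (demand slope 1.5 vs supply slope 6).
The less price-elastic side of the market bears the larger share of a per-unit tax.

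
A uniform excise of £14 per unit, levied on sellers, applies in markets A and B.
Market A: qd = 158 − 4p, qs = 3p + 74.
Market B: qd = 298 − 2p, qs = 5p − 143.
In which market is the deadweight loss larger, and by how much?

Market A: pre-tax p* = £12, q* = 110; post-tax q = 86; deadweight loss = £168.
Market B: pre-tax p* = £63, q* = 172; post-tax q = 152; deadweight loss = £140.
Difference: £168 vs £140 → market A is larger by £28.

Market A, by £28.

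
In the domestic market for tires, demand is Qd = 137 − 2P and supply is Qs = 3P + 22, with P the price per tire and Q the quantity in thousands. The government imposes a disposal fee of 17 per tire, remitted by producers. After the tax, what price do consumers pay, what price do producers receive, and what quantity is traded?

Consumers pay 33.2; producers receive 16.2; quantity = 70.6.

Before the tax: set 137 − 2P = 3P + 22 → P* = 23, Q* = 91.
With the tax collected from producers, supply shifts: Qs = 3(P − 17) + 22.
Solving gives Q = 70.6 with consumers paying 33.2 and producers receiving 16.2 (the 17 wedge).
The less price-elastic side of the market bears the larger share of a per-unit tax.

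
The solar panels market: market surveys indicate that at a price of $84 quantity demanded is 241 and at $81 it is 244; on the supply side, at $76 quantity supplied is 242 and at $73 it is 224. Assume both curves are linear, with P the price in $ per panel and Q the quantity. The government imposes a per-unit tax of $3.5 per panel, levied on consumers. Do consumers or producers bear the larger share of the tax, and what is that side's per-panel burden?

Consumers bear the larger share: $3 per panel.

Demand slope: (244 − 241)/(81 − 84) = -1, so Qd = 325 − P.
Supply slope: (224 − 242)/(73 − 76) = 6, so Qs = 6P − 214.
Before the tax: set 325 − P = 6P − 214 → P* = $77, Q* = 248.
With the tax collected from consumers, demand (in seller-price terms) shifts: Qd = 325 − (P + 3.5).
New equilibrium: consumers pay $80, producers receive $76.5, Q = 245. (Wedge: Pb − Ps = 3.5.)
Per-panel burden: consumers $3, producers $0.5.
Consumers take the larger share because demand is less price-elastic here (demand slope 1 vs supply slope 6).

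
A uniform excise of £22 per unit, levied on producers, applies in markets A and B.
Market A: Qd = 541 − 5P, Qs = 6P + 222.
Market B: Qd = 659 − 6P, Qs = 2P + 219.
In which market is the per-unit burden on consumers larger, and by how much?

Market A: pre-tax P* = £29, Q* = 396; post-tax Q = 336; per-unit burden on consumers = £12.
Market B: pre-tax P* = £55, Q* = 329; post-tax Q = 296; per-unit burden on consumers = £5.5.
Difference: £12 vs £5.5 → market A is larger by £6.5.

Market A, by £6.5.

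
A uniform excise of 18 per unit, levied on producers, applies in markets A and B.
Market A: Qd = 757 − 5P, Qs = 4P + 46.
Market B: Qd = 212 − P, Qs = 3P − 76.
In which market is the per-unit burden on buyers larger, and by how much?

Market B, by 5.5.

Market A: pre-tax P* = 79, Q* = 362; post-tax Q = 322; per-unit burden on buyers = 8.
Market B: pre-tax P* = 72, Q* = 140; post-tax Q = 126.5; per-unit burden on buyers = 13.5.
Difference: 8 vs 13.5 → market B is larger by 5.5.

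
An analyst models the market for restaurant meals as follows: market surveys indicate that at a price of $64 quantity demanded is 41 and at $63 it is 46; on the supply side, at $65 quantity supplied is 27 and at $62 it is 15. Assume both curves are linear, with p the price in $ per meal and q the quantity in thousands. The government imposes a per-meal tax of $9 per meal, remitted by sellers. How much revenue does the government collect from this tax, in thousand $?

Tax revenue = $99 thousand.

Demand slope: (46 − 41)/(63 − 64) = -5, so qd = 361 − 5p.
Supply slope: (15 − 27)/(62 − 65) = 4, so qs = 4p − 233.
Before the tax: set 361 − 5p = 4p − 233 → p* = $66, q* = 31.
With the tax collected from sellers, supply shifts: qs = 4(p − 9) − 233.
Solving gives q = 11 with buyers paying $70 and sellers receiving $61 (the $9 wedge).
Revenue = t · Q = 9 · 11 = $99.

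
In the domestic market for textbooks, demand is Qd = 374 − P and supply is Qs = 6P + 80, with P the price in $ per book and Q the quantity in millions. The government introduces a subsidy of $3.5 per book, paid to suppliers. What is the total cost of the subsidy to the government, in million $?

Government outlay = $1172.5 million.

Without the subsidy, 374 − P = 6P + 80 gives 7P = 294, so P* = $42 and Q* = 332.
With a per-unit subsidy paid to suppliers, each receives P + 3.5 per unit sold, so supply becomes Qs = 6(P + 3.5) + 80.
Solving gives Q = 335 with consumers paying $39 and suppliers receiving $42.5 (the $3.5 wedge).
Outlay = t · Q = 3.5 · 335 = $1172.5.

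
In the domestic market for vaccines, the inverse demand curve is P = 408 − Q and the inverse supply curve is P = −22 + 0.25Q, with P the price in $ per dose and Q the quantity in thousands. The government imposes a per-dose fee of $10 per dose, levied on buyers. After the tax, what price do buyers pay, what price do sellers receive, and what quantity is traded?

Buyers pay $72; sellers receive $62; quantity = 336.

Rewrite in direct form: Qd = 408 − P and Qs = 4P + 88.
Before the tax: set 408 − P = 4P + 88 → P* = $64, Q* = 344.
With the tax collected from buyers, demand (in seller-price terms) shifts: Qd = 408 − (P + 10).
New equilibrium: buyers pay $72, sellers receive $62, Q = 336. (Wedge: Pb − Ps = 10.)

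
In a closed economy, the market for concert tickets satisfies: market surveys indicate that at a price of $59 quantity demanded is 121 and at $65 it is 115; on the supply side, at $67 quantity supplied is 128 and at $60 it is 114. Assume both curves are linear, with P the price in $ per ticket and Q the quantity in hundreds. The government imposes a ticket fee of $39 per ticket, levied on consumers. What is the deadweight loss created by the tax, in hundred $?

Demand slope: (115 − 121)/(65 − 59) = -1, so Qd = 180 − P.
Supply slope: (114 − 128)/(60 − 67) = 2, so Qs = 2P − 6.
Before the tax: set 180 − P = 2P − 6 → P* = $62, Q* = 118.
With the tax collected from consumers, demand (in seller-price terms) shifts: Qd = 180 − (P + 39).
New equilibrium: consumers pay $88, producers receive $49, Q = 92. (Wedge: Pb − Ps = 39.)
Quantity falls by |ΔQ| = |118 − 92| = 26.
DWL = ½ · t · |ΔQ| = ½ · 39 · 26 = $507.

Deadweight loss = $507 hundred.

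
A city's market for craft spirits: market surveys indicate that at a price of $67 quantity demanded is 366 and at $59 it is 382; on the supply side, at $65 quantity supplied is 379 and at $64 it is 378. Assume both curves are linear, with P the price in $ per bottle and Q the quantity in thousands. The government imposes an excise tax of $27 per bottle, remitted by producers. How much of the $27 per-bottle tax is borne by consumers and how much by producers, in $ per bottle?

Demand slope: (382 − 366)/(59 − 67) = -2, so Qd = 500 − 2P.
Supply slope: (378 − 379)/(64 − 65) = 1, so Qs = P + 314.
Without the tax, 500 − 2P = P + 314 gives 3P = 186, so P* = $62 and Q* = 376.
With the tax collected from producers, supply shifts: Qs = (P − 27) + 314.
Solving gives Q = 358 with consumers paying $71 and producers receiving $44 (the $27 wedge).
Burden on consumers: $9; on producers: $18. (They sum to $27.)
The less price-elastic side of the market bears the larger share of a per-unit tax.

Consumers bear $9 per bottle; producers bear $18 per bottle.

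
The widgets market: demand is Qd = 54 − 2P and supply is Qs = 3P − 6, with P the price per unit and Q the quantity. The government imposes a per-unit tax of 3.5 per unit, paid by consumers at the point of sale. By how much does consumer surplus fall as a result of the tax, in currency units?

Before the tax: set 54 − 2P = 3P − 6 → P* = 12, Q* = 30.
With the tax collected from consumers, demand (in seller-price terms) shifts: Qd = 54 − 2(P + 3.5).
New equilibrium: consumers pay 14.1, sellers receive 10.6, Q = 25.8. (Wedge: Pb − Ps = 3.5.)
ΔCS is the trapezoid between Q = 25.8 and Q = 30 of height 2.1: ½ · (30 + 25.8) · 2.1 = 58.59.

Consumer surplus falls by 58.59.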